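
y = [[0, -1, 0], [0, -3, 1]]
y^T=[[0, 0], [-1, -3], [0, 1]]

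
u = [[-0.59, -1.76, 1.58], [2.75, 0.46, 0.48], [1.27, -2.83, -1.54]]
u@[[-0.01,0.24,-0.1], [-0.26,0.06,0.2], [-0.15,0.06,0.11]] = [[0.23, -0.15, -0.12], [-0.22, 0.72, -0.13], [0.95, 0.04, -0.86]]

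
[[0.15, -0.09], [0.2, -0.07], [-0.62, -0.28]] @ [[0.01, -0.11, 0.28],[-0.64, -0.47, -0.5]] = [[0.06, 0.03, 0.09],[0.05, 0.01, 0.09],[0.17, 0.20, -0.03]]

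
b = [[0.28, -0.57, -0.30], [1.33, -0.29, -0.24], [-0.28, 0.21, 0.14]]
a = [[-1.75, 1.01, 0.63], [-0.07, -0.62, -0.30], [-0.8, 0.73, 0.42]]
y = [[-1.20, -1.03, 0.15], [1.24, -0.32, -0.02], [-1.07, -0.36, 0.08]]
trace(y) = -1.44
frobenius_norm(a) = 2.51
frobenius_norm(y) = 2.33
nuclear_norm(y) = 3.06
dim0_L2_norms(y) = [2.03, 1.14, 0.17]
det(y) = 0.00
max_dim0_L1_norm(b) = 1.89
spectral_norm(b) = 1.50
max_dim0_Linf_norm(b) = 1.33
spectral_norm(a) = 2.43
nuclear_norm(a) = 3.06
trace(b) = 0.13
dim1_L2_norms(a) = [2.12, 0.69, 1.16]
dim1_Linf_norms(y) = [1.2, 1.24, 1.07]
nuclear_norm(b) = 2.05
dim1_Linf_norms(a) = [1.75, 0.62, 0.8]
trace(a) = -1.95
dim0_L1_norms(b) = [1.89, 1.07, 0.68]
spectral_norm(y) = 2.15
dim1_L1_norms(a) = [3.39, 0.99, 1.95]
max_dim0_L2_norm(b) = 1.39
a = y @ b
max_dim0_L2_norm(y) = 2.03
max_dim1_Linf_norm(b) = 1.33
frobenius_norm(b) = 1.60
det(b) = 0.01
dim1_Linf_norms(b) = [0.57, 1.33, 0.28]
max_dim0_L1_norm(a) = 2.62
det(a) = -0.00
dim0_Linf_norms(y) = [1.24, 1.03, 0.15]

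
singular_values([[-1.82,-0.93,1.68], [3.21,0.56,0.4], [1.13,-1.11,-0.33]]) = [3.96, 1.74, 1.3]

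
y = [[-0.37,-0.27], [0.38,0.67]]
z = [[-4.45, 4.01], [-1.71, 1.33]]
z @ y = [[3.17, 3.89], [1.14, 1.35]]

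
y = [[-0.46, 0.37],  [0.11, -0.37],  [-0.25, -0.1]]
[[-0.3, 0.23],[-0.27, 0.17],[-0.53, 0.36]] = y @ [[1.63, -1.12],  [1.21, -0.78]]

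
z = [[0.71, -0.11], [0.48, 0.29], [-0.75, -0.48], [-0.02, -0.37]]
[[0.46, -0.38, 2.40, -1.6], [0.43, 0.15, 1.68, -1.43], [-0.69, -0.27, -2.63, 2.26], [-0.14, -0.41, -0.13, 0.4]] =z @ [[0.70, -0.36, 3.4, -2.4],[0.34, 1.12, 0.16, -0.95]]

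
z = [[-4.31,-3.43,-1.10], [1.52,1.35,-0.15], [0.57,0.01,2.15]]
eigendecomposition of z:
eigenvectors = [[-0.94,  -0.64,  -0.03], [0.33,  0.75,  -0.25], [0.1,  0.17,  0.97]]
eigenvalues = [-2.97, 0.03, 2.13]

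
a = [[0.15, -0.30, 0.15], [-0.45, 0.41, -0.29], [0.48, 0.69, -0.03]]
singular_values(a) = [0.89, 0.71, 0.0]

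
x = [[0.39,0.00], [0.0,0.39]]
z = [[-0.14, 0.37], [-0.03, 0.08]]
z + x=[[0.25,0.37], [-0.03,0.47]]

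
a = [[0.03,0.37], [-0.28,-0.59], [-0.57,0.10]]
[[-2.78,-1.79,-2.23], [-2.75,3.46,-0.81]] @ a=[[1.69, -0.20], [-0.59, -3.14]]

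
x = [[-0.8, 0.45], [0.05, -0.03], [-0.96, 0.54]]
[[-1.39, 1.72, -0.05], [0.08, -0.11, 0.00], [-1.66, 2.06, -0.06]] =x@[[2.42, -1.5, 0.31],[1.22, 1.15, 0.44]]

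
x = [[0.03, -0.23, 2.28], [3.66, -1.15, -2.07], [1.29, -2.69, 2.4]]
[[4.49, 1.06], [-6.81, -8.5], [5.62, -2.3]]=x@ [[-1.08,  -1.89],[-0.92,  0.42],[1.89,  0.53]]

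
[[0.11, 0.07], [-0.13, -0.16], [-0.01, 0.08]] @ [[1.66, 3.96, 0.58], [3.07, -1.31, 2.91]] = [[0.40, 0.34, 0.27], [-0.71, -0.31, -0.54], [0.23, -0.14, 0.23]]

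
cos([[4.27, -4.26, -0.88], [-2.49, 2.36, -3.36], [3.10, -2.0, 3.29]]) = [[-0.03, 2.05, 1.92], [-0.1, 1.87, 2.09], [-0.46, -0.41, -0.15]]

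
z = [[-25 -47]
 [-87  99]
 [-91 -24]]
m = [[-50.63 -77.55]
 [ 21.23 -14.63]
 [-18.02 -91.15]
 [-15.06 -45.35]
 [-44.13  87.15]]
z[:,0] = [-25, -87, -91]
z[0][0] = -25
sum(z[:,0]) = -203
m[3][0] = -15.06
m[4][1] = 87.15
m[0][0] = -50.63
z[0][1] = -47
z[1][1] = 99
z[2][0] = -91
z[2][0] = -91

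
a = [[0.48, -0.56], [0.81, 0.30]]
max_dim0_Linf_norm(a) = 0.81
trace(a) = 0.78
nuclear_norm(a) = 1.58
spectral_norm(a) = 0.94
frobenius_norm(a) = 1.14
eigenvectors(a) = [[0.09+0.63j, (0.09-0.63j)], [(0.77+0j), 0.77-0.00j]]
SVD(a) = [[-0.54, -0.84], [-0.84, 0.54]] @ diag([0.9422709322043509, 0.6342124961893637]) @ [[-1.00,0.05], [0.05,1.0]]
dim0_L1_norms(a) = [1.29, 0.86]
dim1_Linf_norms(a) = [0.56, 0.81]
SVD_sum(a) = [[0.51, -0.03], [0.79, -0.04]] + [[-0.03,-0.53], [0.02,0.34]]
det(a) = 0.60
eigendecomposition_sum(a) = [[0.24+0.31j,(-0.28+0.16j)], [(0.4-0.24j),0.15+0.36j]] + [[(0.24-0.31j), (-0.28-0.16j)], [0.40+0.24j, 0.15-0.36j]]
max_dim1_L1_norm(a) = 1.11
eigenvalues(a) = [(0.39+0.67j), (0.39-0.67j)]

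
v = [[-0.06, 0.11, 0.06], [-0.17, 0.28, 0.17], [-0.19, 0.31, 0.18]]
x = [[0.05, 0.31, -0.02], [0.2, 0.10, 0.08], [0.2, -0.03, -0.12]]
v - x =[[-0.11, -0.2, 0.08],[-0.37, 0.18, 0.09],[-0.39, 0.34, 0.30]]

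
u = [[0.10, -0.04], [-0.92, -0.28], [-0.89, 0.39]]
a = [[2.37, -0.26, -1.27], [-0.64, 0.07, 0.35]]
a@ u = [[1.61, -0.52], [-0.44, 0.14]]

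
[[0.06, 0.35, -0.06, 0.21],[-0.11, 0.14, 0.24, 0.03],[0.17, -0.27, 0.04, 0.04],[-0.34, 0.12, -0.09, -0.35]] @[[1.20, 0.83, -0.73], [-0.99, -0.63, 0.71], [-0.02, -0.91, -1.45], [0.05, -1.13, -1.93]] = [[-0.26, -0.35, -0.11], [-0.27, -0.43, -0.23], [0.47, 0.23, -0.45], [-0.54, 0.12, 1.14]]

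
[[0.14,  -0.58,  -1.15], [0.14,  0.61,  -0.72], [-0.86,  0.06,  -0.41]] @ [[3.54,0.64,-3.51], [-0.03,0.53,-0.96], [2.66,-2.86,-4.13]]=[[-2.55, 3.07, 4.81], [-1.44, 2.47, 1.9], [-4.14, 0.65, 4.65]]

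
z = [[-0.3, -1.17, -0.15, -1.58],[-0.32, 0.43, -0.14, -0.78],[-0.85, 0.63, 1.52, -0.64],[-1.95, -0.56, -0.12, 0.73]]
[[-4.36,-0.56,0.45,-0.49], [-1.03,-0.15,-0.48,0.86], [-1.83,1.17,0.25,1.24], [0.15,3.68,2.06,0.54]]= z @ [[0.36, -1.59, -0.69, -0.66],[1.13, -0.13, -0.8, 0.98],[-0.66, 0.24, 0.28, -0.08],[1.92, 0.73, 0.41, -0.28]]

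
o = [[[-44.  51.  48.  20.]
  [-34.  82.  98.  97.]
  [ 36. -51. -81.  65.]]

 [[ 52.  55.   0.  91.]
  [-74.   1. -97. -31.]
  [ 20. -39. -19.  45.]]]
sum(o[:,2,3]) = 110.0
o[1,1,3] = -31.0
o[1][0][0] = 52.0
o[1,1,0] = -74.0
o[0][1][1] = 82.0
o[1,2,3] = 45.0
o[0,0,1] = 51.0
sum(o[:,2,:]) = -24.0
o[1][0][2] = 0.0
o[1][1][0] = -74.0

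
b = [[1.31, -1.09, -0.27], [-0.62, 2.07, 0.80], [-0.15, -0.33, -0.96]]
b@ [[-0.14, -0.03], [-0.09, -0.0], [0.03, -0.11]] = [[-0.09,-0.01], [-0.08,-0.07], [0.02,0.11]]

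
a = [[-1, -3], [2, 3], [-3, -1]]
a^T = [[-1, 2, -3], [-3, 3, -1]]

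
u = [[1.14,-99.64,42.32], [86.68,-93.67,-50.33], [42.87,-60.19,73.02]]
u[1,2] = -50.33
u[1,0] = 86.68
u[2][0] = 42.87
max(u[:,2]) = 73.02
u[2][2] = 73.02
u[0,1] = -99.64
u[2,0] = 42.87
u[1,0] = 86.68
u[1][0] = 86.68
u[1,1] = -93.67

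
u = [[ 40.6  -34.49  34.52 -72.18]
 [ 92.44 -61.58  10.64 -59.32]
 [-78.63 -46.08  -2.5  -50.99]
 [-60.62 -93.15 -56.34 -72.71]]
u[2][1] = -46.08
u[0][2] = 34.52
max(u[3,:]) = -56.34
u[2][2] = -2.5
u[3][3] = -72.71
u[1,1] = -61.58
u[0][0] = 40.6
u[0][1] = -34.49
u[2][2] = -2.5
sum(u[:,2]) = -13.68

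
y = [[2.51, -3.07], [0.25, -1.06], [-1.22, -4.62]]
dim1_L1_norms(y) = [5.58, 1.31, 5.84]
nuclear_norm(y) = 8.43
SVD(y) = [[-0.58, 0.80], [-0.19, 0.05], [-0.79, -0.60]] @ diag([5.667225683124737, 2.761603348877487]) @ [[-0.10, 1.00], [1.0, 0.1]]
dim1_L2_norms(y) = [3.97, 1.09, 4.78]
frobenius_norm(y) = 6.30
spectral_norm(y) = 5.67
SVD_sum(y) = [[0.32, -3.28], [0.1, -1.07], [0.43, -4.46]] + [[2.19, 0.21], [0.15, 0.01], [-1.65, -0.16]]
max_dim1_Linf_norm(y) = 4.62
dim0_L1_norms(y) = [3.98, 8.75]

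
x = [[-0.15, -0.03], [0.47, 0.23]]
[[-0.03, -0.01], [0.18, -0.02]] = x @ [[0.11, 0.09], [0.54, -0.28]]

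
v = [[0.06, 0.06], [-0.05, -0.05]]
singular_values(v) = [0.11, 0.0]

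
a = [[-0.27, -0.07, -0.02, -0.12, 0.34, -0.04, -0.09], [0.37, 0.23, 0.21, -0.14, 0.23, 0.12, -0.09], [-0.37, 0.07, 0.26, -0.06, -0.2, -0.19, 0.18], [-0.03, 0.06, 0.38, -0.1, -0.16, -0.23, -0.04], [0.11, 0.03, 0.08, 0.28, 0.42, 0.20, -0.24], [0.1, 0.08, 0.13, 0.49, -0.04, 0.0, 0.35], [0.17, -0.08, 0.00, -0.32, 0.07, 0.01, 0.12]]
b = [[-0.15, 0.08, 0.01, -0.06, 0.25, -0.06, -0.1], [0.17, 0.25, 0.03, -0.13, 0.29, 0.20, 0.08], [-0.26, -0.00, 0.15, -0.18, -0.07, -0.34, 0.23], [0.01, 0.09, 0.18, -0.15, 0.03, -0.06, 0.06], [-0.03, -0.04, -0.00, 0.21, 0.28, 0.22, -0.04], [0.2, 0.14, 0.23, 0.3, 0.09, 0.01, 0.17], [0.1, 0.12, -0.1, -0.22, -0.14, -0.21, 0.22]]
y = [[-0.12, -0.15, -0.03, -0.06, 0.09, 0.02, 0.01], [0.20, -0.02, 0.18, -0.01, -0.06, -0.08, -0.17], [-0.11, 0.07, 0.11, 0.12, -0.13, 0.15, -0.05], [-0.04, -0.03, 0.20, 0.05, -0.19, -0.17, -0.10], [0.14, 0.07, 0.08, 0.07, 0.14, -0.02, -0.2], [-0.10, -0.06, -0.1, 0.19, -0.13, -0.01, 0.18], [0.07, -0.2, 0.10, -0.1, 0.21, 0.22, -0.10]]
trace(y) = 0.05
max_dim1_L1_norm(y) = 1.0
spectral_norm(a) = 0.86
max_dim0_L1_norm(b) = 1.25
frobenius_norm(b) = 1.15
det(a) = -0.00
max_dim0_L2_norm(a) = 0.68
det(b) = -0.00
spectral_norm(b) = 0.76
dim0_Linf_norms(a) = [0.37, 0.23, 0.38, 0.49, 0.42, 0.23, 0.35]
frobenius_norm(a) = 1.43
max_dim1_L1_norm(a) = 1.39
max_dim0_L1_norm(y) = 0.95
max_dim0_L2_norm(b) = 0.51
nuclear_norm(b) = 2.55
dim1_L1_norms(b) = [0.71, 1.15, 1.23, 0.58, 0.82, 1.14, 1.11]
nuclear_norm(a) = 3.27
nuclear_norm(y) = 1.93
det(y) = 0.00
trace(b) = 0.61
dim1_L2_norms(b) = [0.33, 0.49, 0.54, 0.27, 0.42, 0.49, 0.44]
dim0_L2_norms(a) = [0.63, 0.28, 0.53, 0.68, 0.65, 0.38, 0.49]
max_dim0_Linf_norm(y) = 0.22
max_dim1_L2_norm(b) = 0.54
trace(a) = 0.66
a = y + b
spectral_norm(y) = 0.54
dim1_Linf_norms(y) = [0.15, 0.2, 0.15, 0.2, 0.2, 0.19, 0.22]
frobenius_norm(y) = 0.86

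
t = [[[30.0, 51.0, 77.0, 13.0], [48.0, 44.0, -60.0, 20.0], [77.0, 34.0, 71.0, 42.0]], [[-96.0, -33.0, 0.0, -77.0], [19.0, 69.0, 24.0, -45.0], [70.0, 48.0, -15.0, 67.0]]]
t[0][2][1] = 34.0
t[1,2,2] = -15.0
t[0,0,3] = 13.0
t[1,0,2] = 0.0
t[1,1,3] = -45.0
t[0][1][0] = 48.0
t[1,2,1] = 48.0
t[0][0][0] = 30.0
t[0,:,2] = [77.0, -60.0, 71.0]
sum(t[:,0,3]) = -64.0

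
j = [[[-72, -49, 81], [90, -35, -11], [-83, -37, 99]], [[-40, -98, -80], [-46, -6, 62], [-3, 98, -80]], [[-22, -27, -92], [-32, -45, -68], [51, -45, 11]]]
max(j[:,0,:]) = 81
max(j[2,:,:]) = 51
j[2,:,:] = [[-22, -27, -92], [-32, -45, -68], [51, -45, 11]]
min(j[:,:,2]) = -92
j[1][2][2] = -80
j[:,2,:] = [[-83, -37, 99], [-3, 98, -80], [51, -45, 11]]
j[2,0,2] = -92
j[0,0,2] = 81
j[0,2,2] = 99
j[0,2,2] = 99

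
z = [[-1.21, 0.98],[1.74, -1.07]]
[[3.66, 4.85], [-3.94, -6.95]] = z@[[0.14, -3.95], [3.91, 0.07]]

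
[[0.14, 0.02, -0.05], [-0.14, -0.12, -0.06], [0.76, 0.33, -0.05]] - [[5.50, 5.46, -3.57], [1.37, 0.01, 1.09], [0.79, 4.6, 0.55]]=[[-5.36, -5.44, 3.52], [-1.51, -0.13, -1.15], [-0.03, -4.27, -0.6]]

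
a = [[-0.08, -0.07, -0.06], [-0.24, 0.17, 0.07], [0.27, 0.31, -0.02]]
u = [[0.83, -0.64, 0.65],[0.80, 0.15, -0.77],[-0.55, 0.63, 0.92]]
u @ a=[[0.26, 0.03, -0.11], [-0.31, -0.27, -0.02], [0.14, 0.43, 0.06]]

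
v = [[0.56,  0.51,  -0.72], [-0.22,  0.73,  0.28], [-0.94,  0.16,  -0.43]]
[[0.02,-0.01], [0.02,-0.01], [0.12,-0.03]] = v@[[-0.09,  0.02],  [0.03,  -0.01],  [-0.08,  0.02]]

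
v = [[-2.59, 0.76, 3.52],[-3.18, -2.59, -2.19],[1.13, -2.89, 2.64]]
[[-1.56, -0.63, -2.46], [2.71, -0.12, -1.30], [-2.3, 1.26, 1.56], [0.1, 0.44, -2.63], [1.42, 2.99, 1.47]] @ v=[[3.26, 7.56, -10.61], [-8.11, 6.13, 6.37], [3.71, -9.52, -6.74], [-4.63, 6.54, -7.55], [-11.52, -10.91, 2.33]]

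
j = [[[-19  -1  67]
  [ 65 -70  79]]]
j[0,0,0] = -19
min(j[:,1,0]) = 65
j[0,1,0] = 65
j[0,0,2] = 67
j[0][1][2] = 79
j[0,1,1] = -70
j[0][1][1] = -70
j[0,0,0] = -19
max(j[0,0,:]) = 67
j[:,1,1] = [-70]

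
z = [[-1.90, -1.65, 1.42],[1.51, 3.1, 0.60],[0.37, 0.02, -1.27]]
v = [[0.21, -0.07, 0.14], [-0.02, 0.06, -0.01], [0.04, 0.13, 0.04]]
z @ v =[[-0.31, 0.22, -0.19], [0.28, 0.16, 0.20], [0.03, -0.19, 0.0]]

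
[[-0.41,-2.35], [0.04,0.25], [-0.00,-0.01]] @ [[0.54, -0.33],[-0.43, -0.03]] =[[0.79, 0.21],  [-0.09, -0.02],  [0.00, 0.0]]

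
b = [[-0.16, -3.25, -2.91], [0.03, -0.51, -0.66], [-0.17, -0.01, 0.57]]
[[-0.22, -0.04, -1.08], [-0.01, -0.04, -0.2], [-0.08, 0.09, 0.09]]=b@[[0.17, 0.01, 0.04], [0.13, -0.13, 0.17], [-0.08, 0.16, 0.18]]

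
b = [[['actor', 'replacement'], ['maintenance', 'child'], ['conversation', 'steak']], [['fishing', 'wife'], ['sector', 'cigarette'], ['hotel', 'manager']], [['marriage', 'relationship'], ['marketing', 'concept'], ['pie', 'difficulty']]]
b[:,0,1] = ['replacement', 'wife', 'relationship']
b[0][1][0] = 'maintenance'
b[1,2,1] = 'manager'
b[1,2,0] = 'hotel'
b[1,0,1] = 'wife'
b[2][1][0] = 'marketing'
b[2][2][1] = 'difficulty'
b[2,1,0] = 'marketing'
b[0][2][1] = 'steak'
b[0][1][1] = 'child'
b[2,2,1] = 'difficulty'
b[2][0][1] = 'relationship'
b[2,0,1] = 'relationship'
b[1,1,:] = ['sector', 'cigarette']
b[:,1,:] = [['maintenance', 'child'], ['sector', 'cigarette'], ['marketing', 'concept']]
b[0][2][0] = 'conversation'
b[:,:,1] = [['replacement', 'child', 'steak'], ['wife', 'cigarette', 'manager'], ['relationship', 'concept', 'difficulty']]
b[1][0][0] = 'fishing'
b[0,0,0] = 'actor'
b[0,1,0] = 'maintenance'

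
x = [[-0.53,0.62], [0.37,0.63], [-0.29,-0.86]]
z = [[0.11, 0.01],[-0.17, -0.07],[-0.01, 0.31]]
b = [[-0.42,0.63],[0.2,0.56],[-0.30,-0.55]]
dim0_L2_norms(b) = [0.55, 1.01]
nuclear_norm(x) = 1.93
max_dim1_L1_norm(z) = 0.32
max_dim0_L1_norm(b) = 1.74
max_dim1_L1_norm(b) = 1.05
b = x + z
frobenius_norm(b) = 1.15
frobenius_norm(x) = 1.42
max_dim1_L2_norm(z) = 0.31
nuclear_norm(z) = 0.52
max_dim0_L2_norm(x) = 1.23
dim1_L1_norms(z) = [0.12, 0.24, 0.32]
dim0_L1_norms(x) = [1.19, 2.11]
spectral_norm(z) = 0.32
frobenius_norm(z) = 0.38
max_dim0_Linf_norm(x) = 0.86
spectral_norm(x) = 1.24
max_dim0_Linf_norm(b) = 0.63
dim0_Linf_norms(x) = [0.53, 0.86]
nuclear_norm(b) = 1.56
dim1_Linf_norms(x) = [0.62, 0.63, 0.86]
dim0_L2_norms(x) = [0.71, 1.23]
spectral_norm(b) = 1.01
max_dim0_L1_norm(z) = 0.39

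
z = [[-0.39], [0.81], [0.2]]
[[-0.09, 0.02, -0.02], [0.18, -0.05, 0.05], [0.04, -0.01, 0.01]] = z@[[0.22,-0.06,0.06]]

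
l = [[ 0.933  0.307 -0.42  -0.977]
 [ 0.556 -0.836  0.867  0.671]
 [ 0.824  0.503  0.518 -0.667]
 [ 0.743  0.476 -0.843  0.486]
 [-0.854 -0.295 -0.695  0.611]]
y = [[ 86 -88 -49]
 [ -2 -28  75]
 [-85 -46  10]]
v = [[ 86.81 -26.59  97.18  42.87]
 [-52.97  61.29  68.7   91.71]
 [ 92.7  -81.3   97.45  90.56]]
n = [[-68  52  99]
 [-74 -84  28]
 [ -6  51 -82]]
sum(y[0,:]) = -51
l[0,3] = -0.977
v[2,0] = 92.7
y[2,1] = -46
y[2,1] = -46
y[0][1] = -88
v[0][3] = 42.87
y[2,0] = -85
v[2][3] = 90.56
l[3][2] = -0.843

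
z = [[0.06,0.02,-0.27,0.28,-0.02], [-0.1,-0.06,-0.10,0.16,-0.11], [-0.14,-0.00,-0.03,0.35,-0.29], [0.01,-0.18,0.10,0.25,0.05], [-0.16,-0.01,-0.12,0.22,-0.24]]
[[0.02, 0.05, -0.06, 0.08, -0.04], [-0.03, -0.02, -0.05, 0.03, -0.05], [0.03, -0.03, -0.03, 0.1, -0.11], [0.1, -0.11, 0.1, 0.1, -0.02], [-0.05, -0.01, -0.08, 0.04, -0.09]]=z @ [[0.46,0.0,0.32,0.27,-0.02], [0.00,0.47,-0.19,-0.04,0.07], [0.32,-0.19,0.39,0.1,0.04], [0.27,-0.04,0.1,0.32,-0.09], [-0.02,0.07,0.04,-0.09,0.29]]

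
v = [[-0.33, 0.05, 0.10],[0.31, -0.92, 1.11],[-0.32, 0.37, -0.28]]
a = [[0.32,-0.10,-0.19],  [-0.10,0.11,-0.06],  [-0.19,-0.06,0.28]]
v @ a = [[-0.13,0.03,0.09], [-0.02,-0.2,0.31], [-0.09,0.09,-0.04]]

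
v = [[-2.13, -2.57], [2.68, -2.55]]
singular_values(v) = [3.73, 3.3]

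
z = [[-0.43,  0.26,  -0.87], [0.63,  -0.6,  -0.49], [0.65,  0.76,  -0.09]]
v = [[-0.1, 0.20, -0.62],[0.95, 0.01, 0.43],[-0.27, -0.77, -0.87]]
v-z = [[0.33, -0.06, 0.25],[0.32, 0.61, 0.92],[-0.92, -1.53, -0.78]]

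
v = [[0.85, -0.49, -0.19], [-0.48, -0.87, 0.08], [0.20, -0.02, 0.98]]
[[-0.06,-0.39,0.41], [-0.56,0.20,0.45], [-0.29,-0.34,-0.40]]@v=[[0.22, 0.36, 0.38], [-0.48, 0.09, 0.56], [-0.16, 0.45, -0.36]]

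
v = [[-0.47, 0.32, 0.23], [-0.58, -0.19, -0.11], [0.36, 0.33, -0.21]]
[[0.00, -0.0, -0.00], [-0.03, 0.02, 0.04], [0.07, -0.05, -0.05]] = v@[[0.03, -0.02, -0.04], [0.12, -0.08, -0.08], [-0.09, 0.06, 0.02]]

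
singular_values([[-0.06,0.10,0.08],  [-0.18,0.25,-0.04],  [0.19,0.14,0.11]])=[0.33, 0.26, 0.08]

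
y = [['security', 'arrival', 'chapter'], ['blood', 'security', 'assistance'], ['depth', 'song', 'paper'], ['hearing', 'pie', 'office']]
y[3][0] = 'hearing'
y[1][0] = 'blood'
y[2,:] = ['depth', 'song', 'paper']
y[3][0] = 'hearing'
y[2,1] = 'song'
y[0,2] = 'chapter'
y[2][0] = 'depth'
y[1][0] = 'blood'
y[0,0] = 'security'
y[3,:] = ['hearing', 'pie', 'office']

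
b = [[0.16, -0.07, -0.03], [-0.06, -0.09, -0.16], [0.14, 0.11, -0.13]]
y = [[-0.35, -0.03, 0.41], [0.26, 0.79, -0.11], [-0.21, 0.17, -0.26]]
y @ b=[[0.0, 0.07, -0.04], [-0.02, -0.1, -0.12], [-0.08, -0.03, 0.01]]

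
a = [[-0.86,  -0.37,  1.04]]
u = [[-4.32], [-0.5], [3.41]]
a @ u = [[7.45]]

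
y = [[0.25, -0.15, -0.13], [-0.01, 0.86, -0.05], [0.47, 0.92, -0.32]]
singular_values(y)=[1.34, 0.47, 0.0]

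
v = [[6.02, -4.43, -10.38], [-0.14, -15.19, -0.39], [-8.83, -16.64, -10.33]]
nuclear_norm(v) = 44.88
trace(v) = -19.50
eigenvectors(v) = [[-0.92, 0.46, -0.42], [-0.0, -0.14, -0.17], [0.39, 0.88, -0.89]]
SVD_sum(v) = [[-1.53,-6.23,-3.15],[-2.88,-11.71,-5.93],[-4.49,-18.26,-9.24]] + [[6.62,  2.35,  -7.85], [-2.0,  -0.71,  2.37], [-0.98,  -0.35,  1.16]] + [[0.94, -0.55, 0.63],[4.74, -2.77, 3.17],[-3.36, 1.96, -2.25]]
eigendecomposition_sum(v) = [[8.6,1.32,-4.32],[0.01,0.00,-0.0],[-3.66,-0.56,1.84]] + [[-1.24,18.46,-2.87], [0.38,-5.63,0.87], [-2.35,35.0,-5.43]] + [[-1.34,-24.21,-3.19], [-0.53,-9.56,-1.26], [-2.82,-51.08,-6.74]]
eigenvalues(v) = [10.44, -12.31, -17.63]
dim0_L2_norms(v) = [10.69, 22.96, 14.65]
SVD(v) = [[0.28, -0.95, -0.16], [0.52, 0.29, -0.81], [0.81, 0.14, 0.57]] @ diag([25.89734003397163, 11.111917431401874, 7.8700679897036485]) @ [[-0.21, -0.87, -0.44], [-0.63, -0.22, 0.75], [-0.75, 0.44, -0.50]]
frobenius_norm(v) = 29.26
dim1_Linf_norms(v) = [10.38, 15.19, 16.64]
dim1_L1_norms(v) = [20.83, 15.72, 35.8]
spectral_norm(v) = 25.90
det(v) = 2264.76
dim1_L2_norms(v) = [12.79, 15.2, 21.48]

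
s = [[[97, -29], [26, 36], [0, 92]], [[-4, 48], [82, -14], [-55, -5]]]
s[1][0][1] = 48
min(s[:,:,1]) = -29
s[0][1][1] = 36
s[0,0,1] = -29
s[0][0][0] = 97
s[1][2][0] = -55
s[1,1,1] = -14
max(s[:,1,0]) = 82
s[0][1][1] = 36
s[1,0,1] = 48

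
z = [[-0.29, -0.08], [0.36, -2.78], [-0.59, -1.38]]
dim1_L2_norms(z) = [0.3, 2.8, 1.5]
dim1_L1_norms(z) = [0.37, 3.14, 1.97]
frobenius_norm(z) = 3.19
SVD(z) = [[-0.02,0.39], [-0.90,-0.41], [-0.44,0.82]] @ diag([3.1051796034938866, 0.74756914733391]) @ [[-0.02, 1.00], [-1.0, -0.02]]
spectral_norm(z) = 3.11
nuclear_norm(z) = 3.85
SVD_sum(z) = [[0.00, -0.07],[0.05, -2.79],[0.02, -1.37]] + [[-0.29, -0.01], [0.31, 0.01], [-0.61, -0.01]]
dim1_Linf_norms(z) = [0.29, 2.78, 1.38]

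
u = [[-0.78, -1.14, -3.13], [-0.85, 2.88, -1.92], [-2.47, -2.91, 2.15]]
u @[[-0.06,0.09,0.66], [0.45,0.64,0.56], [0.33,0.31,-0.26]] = [[-1.5,-1.77,-0.34], [0.71,1.17,1.55], [-0.45,-1.42,-3.82]]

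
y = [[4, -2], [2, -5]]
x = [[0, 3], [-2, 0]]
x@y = [[6, -15], [-8, 4]]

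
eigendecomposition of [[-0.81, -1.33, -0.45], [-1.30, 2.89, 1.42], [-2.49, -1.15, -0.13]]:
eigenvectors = [[0.45,-0.13,0.31], [-0.16,0.39,-0.95], [0.88,-0.91,0.1]]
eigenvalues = [-1.21, 0.0, 3.16]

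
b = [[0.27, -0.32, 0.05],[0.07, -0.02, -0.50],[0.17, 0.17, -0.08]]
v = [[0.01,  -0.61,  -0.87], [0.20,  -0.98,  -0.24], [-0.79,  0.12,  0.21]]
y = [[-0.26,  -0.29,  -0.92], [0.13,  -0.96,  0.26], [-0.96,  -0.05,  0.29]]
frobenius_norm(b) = 0.71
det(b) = 0.05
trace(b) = 0.17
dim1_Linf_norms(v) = [0.87, 0.98, 0.79]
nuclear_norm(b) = 1.17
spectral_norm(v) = 1.43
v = y + b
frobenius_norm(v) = 1.69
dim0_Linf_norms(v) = [0.79, 0.98, 0.87]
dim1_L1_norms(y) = [1.47, 1.35, 1.3]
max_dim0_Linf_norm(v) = 0.98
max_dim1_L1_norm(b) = 0.64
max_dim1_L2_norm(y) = 1.0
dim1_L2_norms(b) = [0.42, 0.51, 0.25]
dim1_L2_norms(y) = [1.0, 1.0, 1.0]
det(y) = 1.01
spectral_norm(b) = 0.52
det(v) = 0.56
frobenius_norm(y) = 1.74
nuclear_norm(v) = 2.70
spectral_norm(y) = 1.01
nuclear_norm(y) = 3.01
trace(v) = -0.76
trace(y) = -0.93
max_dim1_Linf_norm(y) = 0.96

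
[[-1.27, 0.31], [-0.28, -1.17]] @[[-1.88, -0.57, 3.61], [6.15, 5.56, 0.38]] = [[4.29, 2.45, -4.47],  [-6.67, -6.35, -1.46]]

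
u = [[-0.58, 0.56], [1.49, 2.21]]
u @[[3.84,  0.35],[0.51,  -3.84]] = [[-1.94, -2.35], [6.85, -7.96]]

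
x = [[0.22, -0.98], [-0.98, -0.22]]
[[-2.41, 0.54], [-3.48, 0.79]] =x @ [[2.85, -0.65], [3.1, -0.7]]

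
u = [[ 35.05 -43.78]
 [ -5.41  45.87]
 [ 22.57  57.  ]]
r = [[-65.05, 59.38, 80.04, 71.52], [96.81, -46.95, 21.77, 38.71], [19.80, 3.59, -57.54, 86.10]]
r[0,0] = -65.05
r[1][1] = -46.95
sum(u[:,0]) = 52.209999999999994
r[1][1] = -46.95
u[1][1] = 45.87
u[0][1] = -43.78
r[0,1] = 59.38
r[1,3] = 38.71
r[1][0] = 96.81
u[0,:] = [35.05, -43.78]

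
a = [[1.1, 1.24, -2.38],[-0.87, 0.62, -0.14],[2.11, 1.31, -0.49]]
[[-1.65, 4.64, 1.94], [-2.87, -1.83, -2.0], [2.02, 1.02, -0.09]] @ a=[[-1.76, 3.37, 2.33], [-5.78, -7.31, 8.07], [1.14, 3.02, -4.91]]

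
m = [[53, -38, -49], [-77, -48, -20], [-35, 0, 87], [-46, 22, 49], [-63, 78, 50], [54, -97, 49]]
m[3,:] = [-46, 22, 49]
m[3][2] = 49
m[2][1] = 0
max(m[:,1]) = 78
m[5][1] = -97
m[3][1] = 22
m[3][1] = 22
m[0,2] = -49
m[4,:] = [-63, 78, 50]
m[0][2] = -49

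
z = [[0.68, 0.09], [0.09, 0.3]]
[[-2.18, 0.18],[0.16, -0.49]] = z@ [[-3.41,0.50], [1.57,-1.78]]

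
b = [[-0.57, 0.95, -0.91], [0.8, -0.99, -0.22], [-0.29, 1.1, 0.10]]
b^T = [[-0.57, 0.8, -0.29], [0.95, -0.99, 1.1], [-0.91, -0.22, 0.10]]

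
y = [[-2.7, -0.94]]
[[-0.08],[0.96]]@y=[[0.22,  0.08], [-2.59,  -0.90]]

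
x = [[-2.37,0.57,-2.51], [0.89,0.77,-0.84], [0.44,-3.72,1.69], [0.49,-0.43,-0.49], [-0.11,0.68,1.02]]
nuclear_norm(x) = 9.19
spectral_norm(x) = 4.79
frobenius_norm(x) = 5.78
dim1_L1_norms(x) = [5.45, 2.5, 5.85, 1.41, 1.81]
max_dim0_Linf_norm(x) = 3.72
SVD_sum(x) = [[-0.90,1.96,-1.67], [-0.25,0.56,-0.47], [1.27,-2.77,2.36], [0.06,-0.12,0.1], [0.03,-0.07,0.06]] + [[-1.37, -1.43, -0.94], [0.44, 0.45, 0.30], [-0.89, -0.92, -0.61], [-0.11, -0.12, -0.08], [0.51, 0.53, 0.35]] + [[-0.1,0.03,0.10],[0.71,-0.24,-0.67],[0.06,-0.02,-0.06],[0.55,-0.19,-0.52],[-0.65,0.22,0.61]]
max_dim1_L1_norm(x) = 5.85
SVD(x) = [[-0.57, -0.77, 0.09], [-0.16, 0.25, -0.64], [0.81, -0.5, -0.06], [0.04, -0.06, -0.49], [0.02, 0.29, 0.58]] @ diag([4.788077808669683, 2.8274993193634916, 1.5748518968855276]) @ [[0.33, -0.72, 0.61], [0.63, 0.65, 0.43], [-0.71, 0.24, 0.66]]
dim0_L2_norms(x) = [2.62, 3.92, 3.34]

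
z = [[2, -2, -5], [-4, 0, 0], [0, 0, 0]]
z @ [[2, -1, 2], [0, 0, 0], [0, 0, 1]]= [[4, -2, -1], [-8, 4, -8], [0, 0, 0]]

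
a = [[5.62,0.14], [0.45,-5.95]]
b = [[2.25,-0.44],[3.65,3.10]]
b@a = [[12.45, 2.93],[21.91, -17.93]]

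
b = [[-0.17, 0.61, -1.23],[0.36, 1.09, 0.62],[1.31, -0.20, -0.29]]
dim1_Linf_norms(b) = [1.23, 1.09, 1.31]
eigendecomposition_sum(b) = [[(-0.15+0.6j), (0.13-0.16j), (-0.64-0.18j)], [-0.02-0.23j, -0.03+0.07j, 0.24-0.01j], [0.63+0.12j, -0.17-0.12j, -0.15+0.66j]] + [[-0.15-0.60j, 0.13+0.16j, -0.64+0.18j], [(-0.02+0.23j), -0.03-0.07j, 0.24+0.01j], [0.63-0.12j, -0.17+0.12j, (-0.15-0.66j)]] + [[0.12-0.00j, 0.35+0.00j, 0.04+0.00j], [0.40-0.00j, (1.14+0j), 0.13+0.00j], [0.05-0.00j, (0.15+0j), 0.02+0.00j]]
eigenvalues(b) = [(-0.33+1.34j), (-0.33-1.34j), (1.28+0j)]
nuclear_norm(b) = 4.04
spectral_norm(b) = 1.42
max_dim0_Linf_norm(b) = 1.31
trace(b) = 0.63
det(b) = 2.44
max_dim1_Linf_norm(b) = 1.31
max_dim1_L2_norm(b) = 1.38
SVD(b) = [[-0.86, 0.27, 0.44], [0.49, 0.17, 0.85], [0.16, 0.95, -0.28]] @ diag([1.4152324047727034, 1.362686811912656, 1.2634879869316498]) @ [[0.38,  -0.01,  0.93], [0.92,  0.12,  -0.37], [-0.11,  0.99,  0.06]]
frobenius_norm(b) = 2.34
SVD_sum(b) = [[-0.46, 0.02, -1.12],  [0.26, -0.01, 0.64],  [0.08, -0.00, 0.21]] + [[0.34, 0.04, -0.14], [0.21, 0.03, -0.09], [1.19, 0.15, -0.48]] + [[-0.06,0.55,0.03], [-0.11,1.07,0.06], [0.04,-0.35,-0.02]]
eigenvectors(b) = [[(-0.03+0.67j), (-0.03-0.67j), (-0.29+0j)], [(-0.07-0.24j), (-0.07+0.24j), (-0.95+0j)], [(0.69+0j), 0.69-0.00j, (-0.12+0j)]]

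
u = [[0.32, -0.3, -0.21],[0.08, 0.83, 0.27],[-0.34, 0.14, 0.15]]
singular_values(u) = [0.97, 0.48, 0.01]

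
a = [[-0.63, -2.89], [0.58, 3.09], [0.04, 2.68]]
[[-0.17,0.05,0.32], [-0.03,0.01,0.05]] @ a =[[0.15, 1.50], [0.03, 0.25]]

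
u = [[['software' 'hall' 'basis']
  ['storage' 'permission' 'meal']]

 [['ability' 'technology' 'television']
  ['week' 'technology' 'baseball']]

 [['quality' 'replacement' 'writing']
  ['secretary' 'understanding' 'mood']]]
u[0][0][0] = 'software'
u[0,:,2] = ['basis', 'meal']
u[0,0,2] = 'basis'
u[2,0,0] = 'quality'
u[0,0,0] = 'software'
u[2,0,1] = 'replacement'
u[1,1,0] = 'week'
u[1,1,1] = 'technology'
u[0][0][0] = 'software'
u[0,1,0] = 'storage'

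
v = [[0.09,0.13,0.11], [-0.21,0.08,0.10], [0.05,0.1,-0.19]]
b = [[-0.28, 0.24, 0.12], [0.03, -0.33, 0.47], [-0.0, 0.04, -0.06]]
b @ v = [[-0.07, -0.01, -0.03], [0.10, 0.02, -0.12], [-0.01, -0.0, 0.02]]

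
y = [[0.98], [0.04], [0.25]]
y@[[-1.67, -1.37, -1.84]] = [[-1.64, -1.34, -1.8],[-0.07, -0.05, -0.07],[-0.42, -0.34, -0.46]]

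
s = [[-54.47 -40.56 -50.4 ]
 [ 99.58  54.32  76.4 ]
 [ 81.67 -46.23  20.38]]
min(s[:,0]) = -54.47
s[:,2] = [-50.4, 76.4, 20.38]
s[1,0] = 99.58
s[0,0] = -54.47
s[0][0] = -54.47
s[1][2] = 76.4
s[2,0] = 81.67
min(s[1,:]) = 54.32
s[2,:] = [81.67, -46.23, 20.38]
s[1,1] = 54.32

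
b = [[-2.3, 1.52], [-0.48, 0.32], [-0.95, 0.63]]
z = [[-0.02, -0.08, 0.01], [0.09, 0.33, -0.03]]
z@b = [[0.07, -0.05], [-0.34, 0.22]]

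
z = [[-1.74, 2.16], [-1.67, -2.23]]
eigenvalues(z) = [(-1.98+1.88j), (-1.98-1.88j)]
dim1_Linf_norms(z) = [2.16, 2.23]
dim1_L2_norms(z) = [2.77, 2.79]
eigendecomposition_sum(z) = [[(-0.87+1.07j), 1.08+1.14j], [(-0.83-0.88j), -1.12+0.81j]] + [[(-0.87-1.07j), (1.08-1.14j)], [(-0.83+0.88j), (-1.12-0.81j)]]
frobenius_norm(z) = 3.93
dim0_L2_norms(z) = [2.41, 3.1]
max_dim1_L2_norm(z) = 2.79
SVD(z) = [[-0.70, 0.71], [0.71, 0.7]] @ diag([3.1046429417447055, 2.4116782961818894]) @ [[0.01, -1.0], [-1.0, -0.01]]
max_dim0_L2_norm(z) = 3.1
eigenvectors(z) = [[0.75+0.00j, 0.75-0.00j], [(-0.09+0.65j), -0.09-0.65j]]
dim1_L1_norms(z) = [3.9, 3.9]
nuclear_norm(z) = 5.52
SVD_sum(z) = [[-0.02, 2.18], [0.02, -2.21]] + [[-1.72, -0.02], [-1.69, -0.02]]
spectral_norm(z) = 3.10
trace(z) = -3.97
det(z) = 7.49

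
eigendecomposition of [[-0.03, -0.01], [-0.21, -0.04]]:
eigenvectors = [[0.24, 0.19], [-0.97, 0.98]]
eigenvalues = [0.01, -0.08]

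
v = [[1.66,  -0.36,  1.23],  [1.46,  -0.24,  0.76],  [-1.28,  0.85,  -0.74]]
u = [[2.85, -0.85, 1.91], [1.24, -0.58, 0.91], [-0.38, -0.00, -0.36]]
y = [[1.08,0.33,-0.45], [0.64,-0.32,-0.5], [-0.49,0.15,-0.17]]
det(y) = 0.28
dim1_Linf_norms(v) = [1.66, 1.46, 1.28]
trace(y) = 0.59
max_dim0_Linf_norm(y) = 1.08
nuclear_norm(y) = 2.35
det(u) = 0.09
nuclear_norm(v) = 3.85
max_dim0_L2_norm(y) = 1.35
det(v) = 0.33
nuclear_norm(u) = 4.25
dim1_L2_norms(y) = [1.22, 0.87, 0.54]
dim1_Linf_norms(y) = [1.08, 0.64, 0.49]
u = y @ v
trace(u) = 1.91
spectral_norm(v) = 3.12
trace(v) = 0.68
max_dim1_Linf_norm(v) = 1.66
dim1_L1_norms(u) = [5.61, 2.73, 0.74]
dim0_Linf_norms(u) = [2.85, 0.85, 1.91]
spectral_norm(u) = 3.93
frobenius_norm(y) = 1.59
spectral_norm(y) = 1.46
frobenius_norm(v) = 3.17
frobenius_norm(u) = 3.93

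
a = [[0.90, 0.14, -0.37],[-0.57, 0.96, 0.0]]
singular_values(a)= [1.23, 0.84]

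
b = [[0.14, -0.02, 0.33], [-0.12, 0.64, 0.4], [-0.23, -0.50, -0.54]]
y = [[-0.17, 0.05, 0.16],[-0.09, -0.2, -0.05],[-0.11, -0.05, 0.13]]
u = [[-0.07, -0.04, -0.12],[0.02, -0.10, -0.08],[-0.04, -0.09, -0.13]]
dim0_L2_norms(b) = [0.29, 0.81, 0.75]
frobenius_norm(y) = 0.37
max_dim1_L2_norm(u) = 0.16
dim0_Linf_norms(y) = [0.17, 0.2, 0.16]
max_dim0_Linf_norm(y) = 0.2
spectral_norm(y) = 0.29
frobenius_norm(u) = 0.25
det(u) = 0.00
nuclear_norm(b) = 1.58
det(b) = 0.05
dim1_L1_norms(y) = [0.38, 0.34, 0.29]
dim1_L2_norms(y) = [0.24, 0.22, 0.18]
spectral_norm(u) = 0.24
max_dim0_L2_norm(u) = 0.19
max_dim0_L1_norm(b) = 1.27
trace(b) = 0.24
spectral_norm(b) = 1.07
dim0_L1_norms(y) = [0.37, 0.3, 0.34]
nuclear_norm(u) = 0.32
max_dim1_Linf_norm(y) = 0.2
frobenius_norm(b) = 1.14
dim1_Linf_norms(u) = [0.12, 0.1, 0.13]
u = y @ b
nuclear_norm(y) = 0.56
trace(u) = -0.30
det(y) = 0.00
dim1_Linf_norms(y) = [0.17, 0.2, 0.13]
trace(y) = -0.24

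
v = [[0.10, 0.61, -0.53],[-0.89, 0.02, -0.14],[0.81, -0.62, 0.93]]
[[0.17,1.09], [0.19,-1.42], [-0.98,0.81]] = v @ [[0.11, 1.41],[-1.74, 2.98],[-2.31, 1.63]]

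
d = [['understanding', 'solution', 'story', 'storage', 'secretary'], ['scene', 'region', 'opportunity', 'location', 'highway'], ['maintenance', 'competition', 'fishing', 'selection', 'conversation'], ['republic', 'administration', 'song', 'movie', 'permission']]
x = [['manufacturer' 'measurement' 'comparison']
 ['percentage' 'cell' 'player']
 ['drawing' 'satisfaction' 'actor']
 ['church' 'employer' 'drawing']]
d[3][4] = 'permission'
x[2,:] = ['drawing', 'satisfaction', 'actor']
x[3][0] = 'church'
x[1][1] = 'cell'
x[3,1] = 'employer'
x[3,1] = 'employer'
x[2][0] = 'drawing'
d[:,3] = ['storage', 'location', 'selection', 'movie']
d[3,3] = 'movie'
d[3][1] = 'administration'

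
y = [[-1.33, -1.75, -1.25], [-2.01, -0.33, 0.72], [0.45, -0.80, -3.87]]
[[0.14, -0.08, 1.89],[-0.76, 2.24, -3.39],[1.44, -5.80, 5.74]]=y @ [[0.27, -0.4, 1.61], [-0.05, -0.81, -1.62], [-0.33, 1.62, -0.96]]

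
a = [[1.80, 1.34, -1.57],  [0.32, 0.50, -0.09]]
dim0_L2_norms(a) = [1.83, 1.43, 1.57]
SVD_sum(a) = [[1.80, 1.39, -1.53], [0.34, 0.26, -0.29]] + [[0.00, -0.05, -0.04], [-0.02, 0.24, 0.20]]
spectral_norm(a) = 2.79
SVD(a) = [[-0.98, -0.18], [-0.18, 0.98]] @ diag([2.7857814875873945, 0.3168935206269881]) @ [[-0.66, -0.51, 0.56], [-0.05, 0.77, 0.63]]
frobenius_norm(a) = 2.80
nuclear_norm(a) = 3.10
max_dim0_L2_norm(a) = 1.83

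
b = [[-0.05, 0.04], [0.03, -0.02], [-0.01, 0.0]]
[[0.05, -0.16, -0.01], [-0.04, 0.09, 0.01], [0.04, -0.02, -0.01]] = b @ [[-3.50,2.5,0.62], [-3.1,-0.98,0.44]]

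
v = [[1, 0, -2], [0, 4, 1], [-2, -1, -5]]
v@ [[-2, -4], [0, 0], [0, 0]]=[[-2, -4], [0, 0], [4, 8]]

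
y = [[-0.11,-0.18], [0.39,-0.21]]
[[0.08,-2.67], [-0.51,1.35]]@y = [[-1.05, 0.55], [0.58, -0.19]]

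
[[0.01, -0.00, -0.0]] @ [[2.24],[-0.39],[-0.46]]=[[0.02]]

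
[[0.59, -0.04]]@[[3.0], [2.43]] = [[1.67]]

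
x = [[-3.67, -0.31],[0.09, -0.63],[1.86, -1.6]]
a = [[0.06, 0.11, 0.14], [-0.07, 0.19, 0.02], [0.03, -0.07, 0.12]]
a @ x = [[0.05, -0.31], [0.31, -0.13], [0.11, -0.16]]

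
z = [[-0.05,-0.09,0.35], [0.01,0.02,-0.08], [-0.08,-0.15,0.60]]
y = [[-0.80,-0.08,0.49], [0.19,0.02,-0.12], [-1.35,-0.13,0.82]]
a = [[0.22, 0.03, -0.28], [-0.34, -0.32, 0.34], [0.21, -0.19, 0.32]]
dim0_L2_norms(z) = [0.09, 0.18, 0.7]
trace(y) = 0.04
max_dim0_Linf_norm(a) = 0.34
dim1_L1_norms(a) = [0.53, 1.0, 0.72]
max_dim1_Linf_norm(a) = 0.34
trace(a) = 0.22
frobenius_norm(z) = 0.73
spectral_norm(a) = 0.69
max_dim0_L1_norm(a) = 0.94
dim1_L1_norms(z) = [0.49, 0.11, 0.83]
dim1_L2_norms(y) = [0.94, 0.23, 1.58]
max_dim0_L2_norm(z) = 0.7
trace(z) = 0.57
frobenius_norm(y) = 1.86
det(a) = -0.04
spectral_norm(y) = 1.86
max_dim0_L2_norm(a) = 0.54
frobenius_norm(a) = 0.80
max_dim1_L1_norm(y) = 2.3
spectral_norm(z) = 0.73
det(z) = -0.00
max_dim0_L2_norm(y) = 1.58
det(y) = -0.00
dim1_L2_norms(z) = [0.36, 0.08, 0.62]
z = y @ a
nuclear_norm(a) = 1.22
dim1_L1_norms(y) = [1.37, 0.33, 2.3]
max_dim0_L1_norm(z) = 1.03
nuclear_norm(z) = 0.73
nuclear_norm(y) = 1.86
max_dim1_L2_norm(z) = 0.62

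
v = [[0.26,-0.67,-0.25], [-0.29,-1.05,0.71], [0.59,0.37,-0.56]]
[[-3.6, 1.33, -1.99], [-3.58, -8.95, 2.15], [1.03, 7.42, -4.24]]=v@[[1.19, 4.00, -6.88],[4.86, 2.36, 0.14],[2.63, -7.48, 0.42]]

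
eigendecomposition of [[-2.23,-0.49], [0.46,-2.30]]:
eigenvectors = [[(0.72+0j), 0.72-0.00j], [0.05-0.69j, 0.05+0.69j]]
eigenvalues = [(-2.26+0.47j), (-2.26-0.47j)]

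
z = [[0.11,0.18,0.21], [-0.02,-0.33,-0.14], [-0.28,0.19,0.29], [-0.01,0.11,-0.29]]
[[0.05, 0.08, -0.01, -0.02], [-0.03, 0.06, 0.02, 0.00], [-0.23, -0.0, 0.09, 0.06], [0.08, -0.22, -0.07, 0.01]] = z @ [[0.67, 0.31, -0.20, -0.22], [0.14, -0.43, -0.13, 0.02], [-0.24, 0.57, 0.19, -0.02]]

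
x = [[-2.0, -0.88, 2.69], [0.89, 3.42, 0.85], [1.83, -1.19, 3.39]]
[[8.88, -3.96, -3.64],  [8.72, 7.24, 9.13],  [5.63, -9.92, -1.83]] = x @ [[-1.24,-1.08,0.68],[2.11,2.74,2.50],[3.07,-1.38,-0.03]]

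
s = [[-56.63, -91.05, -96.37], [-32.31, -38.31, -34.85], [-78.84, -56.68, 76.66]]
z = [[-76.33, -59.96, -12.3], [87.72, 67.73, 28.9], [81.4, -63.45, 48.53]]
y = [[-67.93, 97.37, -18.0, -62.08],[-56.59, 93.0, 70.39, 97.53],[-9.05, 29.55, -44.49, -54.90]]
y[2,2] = -44.49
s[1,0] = -32.31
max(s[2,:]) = 76.66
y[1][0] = -56.59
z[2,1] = -63.45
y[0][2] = -18.0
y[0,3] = -62.08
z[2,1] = -63.45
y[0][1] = 97.37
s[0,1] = -91.05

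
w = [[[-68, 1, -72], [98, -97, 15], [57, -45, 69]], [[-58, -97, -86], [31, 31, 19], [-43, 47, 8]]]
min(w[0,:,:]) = -97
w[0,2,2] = 69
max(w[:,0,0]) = -58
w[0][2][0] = 57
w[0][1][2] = 15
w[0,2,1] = -45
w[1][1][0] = 31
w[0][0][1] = 1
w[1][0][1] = -97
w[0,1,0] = 98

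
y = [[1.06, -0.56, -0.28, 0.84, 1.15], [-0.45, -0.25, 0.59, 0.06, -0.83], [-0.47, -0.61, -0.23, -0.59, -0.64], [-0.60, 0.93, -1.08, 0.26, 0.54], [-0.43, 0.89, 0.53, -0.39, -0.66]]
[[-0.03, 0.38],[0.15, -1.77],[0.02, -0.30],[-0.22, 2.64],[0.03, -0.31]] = y @ [[-0.03, 0.38], [-0.08, 0.95], [0.15, -1.77], [0.04, -0.46], [-0.03, 0.35]]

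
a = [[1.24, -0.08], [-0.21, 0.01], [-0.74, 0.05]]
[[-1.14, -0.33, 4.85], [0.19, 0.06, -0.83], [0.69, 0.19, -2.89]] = a@[[-0.78, -0.26, 4.01], [2.21, 0.04, 1.59]]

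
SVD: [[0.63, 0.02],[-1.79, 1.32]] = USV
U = [[-0.22,0.97], [0.97,0.22]]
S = [2.28, 0.38]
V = [[-0.83, 0.56],[0.56, 0.83]]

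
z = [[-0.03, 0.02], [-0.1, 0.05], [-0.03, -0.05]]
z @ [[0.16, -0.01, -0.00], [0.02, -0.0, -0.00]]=[[-0.0, 0.00, 0.0], [-0.02, 0.00, 0.00], [-0.01, 0.00, 0.00]]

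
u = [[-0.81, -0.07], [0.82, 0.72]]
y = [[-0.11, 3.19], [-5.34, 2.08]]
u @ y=[[0.46, -2.73], [-3.93, 4.11]]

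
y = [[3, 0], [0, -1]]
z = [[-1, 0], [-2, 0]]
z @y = [[-3, 0], [-6, 0]]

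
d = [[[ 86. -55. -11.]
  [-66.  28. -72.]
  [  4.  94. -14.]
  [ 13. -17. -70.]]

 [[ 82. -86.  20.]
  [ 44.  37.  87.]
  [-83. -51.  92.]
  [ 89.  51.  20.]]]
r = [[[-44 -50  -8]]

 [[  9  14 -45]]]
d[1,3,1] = 51.0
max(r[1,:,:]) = 14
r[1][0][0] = 9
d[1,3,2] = 20.0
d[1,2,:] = [-83.0, -51.0, 92.0]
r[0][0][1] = -50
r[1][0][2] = -45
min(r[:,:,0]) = -44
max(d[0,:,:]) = 94.0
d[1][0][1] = -86.0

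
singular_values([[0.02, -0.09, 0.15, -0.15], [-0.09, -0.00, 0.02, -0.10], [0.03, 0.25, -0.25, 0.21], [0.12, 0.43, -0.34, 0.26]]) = [0.77, 0.12, 0.11, 0.0]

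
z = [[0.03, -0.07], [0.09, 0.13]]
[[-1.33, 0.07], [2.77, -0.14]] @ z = [[-0.03, 0.10], [0.07, -0.21]]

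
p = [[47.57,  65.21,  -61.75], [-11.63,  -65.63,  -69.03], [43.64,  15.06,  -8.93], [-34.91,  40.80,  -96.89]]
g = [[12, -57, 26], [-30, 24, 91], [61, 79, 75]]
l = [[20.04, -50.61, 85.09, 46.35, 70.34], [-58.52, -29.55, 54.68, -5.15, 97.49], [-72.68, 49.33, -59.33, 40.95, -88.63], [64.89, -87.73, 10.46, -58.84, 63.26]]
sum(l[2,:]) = -130.36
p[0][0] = 47.57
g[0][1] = -57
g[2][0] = 61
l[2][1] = 49.33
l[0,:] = [20.04, -50.61, 85.09, 46.35, 70.34]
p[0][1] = 65.21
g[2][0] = 61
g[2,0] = 61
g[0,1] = -57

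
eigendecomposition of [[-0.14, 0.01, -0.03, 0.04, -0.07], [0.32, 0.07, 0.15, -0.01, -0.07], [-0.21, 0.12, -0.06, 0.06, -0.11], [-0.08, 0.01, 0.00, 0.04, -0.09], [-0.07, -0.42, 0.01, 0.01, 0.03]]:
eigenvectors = [[(-0.12+0j), (0.04+0.23j), (0.04-0.23j), (-0.01+0.2j), -0.01-0.20j], [(-0.53+0j), (0.38-0.27j), (0.38+0.27j), (0.05-0.06j), (0.05+0.06j)], [-0.34+0.00j, (-0.14+0.36j), (-0.14-0.36j), (0.2-0.48j), (0.2+0.48j)], [(-0.21+0j), (0.16+0.19j), 0.16-0.19j, (0.73+0j), 0.73-0.00j], [0.74+0.00j, 0.72+0.00j, 0.72-0.00j, 0.35-0.19j, (0.35+0.19j)]]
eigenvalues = [(0.33+0j), (-0.19+0.15j), (-0.19-0.15j), (-0+0j), (-0-0j)]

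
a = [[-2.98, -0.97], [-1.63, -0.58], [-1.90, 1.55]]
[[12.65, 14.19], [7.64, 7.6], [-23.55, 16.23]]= a @ [[0.5,  -5.84],[-14.58,  3.31]]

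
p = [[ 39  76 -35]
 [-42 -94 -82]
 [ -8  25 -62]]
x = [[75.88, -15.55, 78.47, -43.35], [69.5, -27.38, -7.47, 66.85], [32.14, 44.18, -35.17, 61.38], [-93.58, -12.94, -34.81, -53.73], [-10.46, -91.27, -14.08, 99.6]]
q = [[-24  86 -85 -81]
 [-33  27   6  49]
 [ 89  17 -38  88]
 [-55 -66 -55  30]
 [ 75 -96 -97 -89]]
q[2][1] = 17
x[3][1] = -12.94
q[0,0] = -24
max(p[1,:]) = -42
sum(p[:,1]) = 7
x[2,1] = 44.18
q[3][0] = -55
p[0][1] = 76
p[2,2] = -62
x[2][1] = 44.18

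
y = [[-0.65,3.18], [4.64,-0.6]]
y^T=[[-0.65, 4.64], [3.18, -0.60]]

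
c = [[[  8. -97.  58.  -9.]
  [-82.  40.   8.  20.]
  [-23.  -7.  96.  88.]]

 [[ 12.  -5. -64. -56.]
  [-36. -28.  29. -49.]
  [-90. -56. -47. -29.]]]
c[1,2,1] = -56.0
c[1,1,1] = -28.0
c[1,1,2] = 29.0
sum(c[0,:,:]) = 100.0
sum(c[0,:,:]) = 100.0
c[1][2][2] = -47.0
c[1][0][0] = 12.0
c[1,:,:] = [[12.0, -5.0, -64.0, -56.0], [-36.0, -28.0, 29.0, -49.0], [-90.0, -56.0, -47.0, -29.0]]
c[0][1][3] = 20.0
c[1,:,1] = [-5.0, -28.0, -56.0]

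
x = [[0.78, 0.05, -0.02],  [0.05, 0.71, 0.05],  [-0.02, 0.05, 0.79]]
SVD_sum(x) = [[0.06, 0.11, 0.18], [0.11, 0.22, 0.34], [0.18, 0.34, 0.54]] + [[0.61, 0.16, -0.31], [0.16, 0.04, -0.08], [-0.31, -0.08, 0.15]] + [[0.11, -0.23, 0.11], [-0.23, 0.45, -0.21], [0.11, -0.21, 0.1]]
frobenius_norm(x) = 1.32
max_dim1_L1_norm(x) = 0.86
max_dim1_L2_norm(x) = 0.79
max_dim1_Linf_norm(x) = 0.79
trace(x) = 2.28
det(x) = 0.43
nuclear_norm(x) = 2.28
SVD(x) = [[0.27,0.87,-0.41], [0.52,0.23,0.82], [0.81,-0.44,-0.39]] @ diag([0.8150699672750704, 0.8033555942148279, 0.6615744385101013]) @ [[0.27, 0.52, 0.81], [0.87, 0.23, -0.44], [-0.41, 0.82, -0.39]]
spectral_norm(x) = 0.82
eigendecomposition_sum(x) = [[0.11, -0.23, 0.11], [-0.23, 0.45, -0.21], [0.11, -0.21, 0.1]] + [[0.61, 0.16, -0.31],[0.16, 0.04, -0.08],[-0.31, -0.08, 0.15]] + [[0.06, 0.11, 0.18], [0.11, 0.22, 0.34], [0.18, 0.34, 0.54]]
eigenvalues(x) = [0.66, 0.8, 0.82]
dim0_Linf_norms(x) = [0.78, 0.71, 0.79]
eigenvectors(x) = [[-0.41, 0.87, 0.27], [0.82, 0.23, 0.52], [-0.39, -0.44, 0.81]]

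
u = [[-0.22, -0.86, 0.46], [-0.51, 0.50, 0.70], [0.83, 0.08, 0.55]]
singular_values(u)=[1.0, 1.0, 1.0]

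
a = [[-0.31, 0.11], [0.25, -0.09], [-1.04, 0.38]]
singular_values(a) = [1.19, 0.0]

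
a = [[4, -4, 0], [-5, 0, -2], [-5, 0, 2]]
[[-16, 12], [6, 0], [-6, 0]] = a@[[0, 0], [4, -3], [-3, 0]]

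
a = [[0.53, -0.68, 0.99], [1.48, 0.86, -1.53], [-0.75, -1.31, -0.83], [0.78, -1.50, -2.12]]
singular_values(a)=[3.23, 2.31, 1.26]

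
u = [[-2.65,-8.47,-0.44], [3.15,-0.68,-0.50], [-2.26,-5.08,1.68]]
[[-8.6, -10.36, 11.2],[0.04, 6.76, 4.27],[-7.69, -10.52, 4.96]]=u @ [[0.04,  2.05,  0.92], [1.07,  0.66,  -1.58], [-1.29,  -1.51,  -0.59]]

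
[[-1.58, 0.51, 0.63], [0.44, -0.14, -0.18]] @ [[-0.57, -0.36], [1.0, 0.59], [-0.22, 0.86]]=[[1.27,1.41], [-0.35,-0.40]]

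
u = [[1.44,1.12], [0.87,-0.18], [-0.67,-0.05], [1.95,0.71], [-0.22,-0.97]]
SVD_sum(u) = [[1.59,0.82], [0.61,0.32], [-0.55,-0.28], [1.83,0.94], [-0.57,-0.29]] + [[-0.15, 0.3], [0.26, -0.50], [-0.12, 0.23], [0.12, -0.23], [0.35, -0.68]]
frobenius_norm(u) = 3.14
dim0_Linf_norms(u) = [1.95, 1.12]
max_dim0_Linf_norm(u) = 1.95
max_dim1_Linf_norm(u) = 1.95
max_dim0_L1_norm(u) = 5.15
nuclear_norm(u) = 4.02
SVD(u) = [[-0.61, 0.31],  [-0.23, -0.52],  [0.21, 0.25],  [-0.70, -0.25],  [0.22, -0.71]] @ diag([2.9533624626997534, 1.068761041541114]) @ [[-0.89, -0.46], [-0.46, 0.89]]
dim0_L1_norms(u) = [5.15, 3.03]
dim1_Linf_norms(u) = [1.44, 0.87, 0.67, 1.95, 0.97]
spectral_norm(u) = 2.95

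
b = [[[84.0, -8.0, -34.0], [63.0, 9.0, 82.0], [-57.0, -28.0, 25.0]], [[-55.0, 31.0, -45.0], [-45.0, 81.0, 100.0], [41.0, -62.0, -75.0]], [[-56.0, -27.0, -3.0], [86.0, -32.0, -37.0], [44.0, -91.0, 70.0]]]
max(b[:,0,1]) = 31.0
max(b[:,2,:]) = 70.0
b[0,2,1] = -28.0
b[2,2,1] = -91.0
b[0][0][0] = 84.0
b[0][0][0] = 84.0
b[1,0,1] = 31.0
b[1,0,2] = -45.0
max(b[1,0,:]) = 31.0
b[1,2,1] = -62.0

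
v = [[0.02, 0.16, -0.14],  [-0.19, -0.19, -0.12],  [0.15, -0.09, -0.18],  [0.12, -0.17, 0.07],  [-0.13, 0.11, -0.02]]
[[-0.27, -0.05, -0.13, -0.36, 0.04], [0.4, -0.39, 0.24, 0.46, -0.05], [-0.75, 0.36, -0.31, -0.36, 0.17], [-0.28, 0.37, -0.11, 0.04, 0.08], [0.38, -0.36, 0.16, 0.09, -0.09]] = v @ [[-3.13,2.36,-1.47,-1.87,0.63], [0.06,-0.44,-0.14,-1.17,-0.15], [1.55,0.19,0.59,1.00,-0.34]]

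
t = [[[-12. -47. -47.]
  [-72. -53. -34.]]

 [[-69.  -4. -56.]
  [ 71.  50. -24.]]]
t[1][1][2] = -24.0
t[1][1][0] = 71.0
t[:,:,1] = [[-47.0, -53.0], [-4.0, 50.0]]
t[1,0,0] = -69.0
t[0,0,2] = -47.0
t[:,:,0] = [[-12.0, -72.0], [-69.0, 71.0]]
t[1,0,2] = -56.0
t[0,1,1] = -53.0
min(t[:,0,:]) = -69.0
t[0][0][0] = -12.0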